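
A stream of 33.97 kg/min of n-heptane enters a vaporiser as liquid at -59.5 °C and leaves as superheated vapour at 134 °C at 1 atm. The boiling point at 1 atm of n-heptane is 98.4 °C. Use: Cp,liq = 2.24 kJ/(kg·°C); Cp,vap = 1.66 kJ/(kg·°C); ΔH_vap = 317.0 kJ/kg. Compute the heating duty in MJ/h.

Q = 1490 MJ/h

liquid -59.5→98.4 °C: 353.7 kJ/kg
vaporisation at 98.4 °C: 317 kJ/kg
vapour 98.4→134 °C: 59.096 kJ/kg
Δh = 353.7 + 317 + 59.096 = 729.79 kJ/kg
Q = ṁ·Δh = 33.97 kg/min × 729.79 kJ/kg = 24791 kJ/min
|Q| = 413.18 kW = 1487.5 MJ/h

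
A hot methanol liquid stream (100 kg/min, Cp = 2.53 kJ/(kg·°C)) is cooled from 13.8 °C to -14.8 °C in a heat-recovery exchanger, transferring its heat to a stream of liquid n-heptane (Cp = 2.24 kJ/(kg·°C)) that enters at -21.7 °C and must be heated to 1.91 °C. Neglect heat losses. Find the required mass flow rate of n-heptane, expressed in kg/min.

Heat released by hot stream: Q = 100 × 2.53 × (13.8 − -14.8) = 7235.8 kJ/min
Energy balance on cold side (adiabatic exchanger): Q = ṁ_c·Cp_c·(T_c,out − T_c,in)
ṁ_c = 7235.8 / [2.24 × (1.91 − -21.7)] = 136.82 kg/min

ṁ_c = 137 kg/min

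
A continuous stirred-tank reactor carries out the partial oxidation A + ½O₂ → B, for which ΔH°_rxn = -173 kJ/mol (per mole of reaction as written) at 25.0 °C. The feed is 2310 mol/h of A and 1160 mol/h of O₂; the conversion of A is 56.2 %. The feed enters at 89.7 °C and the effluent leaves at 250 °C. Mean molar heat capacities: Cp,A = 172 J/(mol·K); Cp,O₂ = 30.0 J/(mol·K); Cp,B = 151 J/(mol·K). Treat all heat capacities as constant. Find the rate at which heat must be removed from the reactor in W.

Q_out = 46100 W

Extent of reaction ξ = 0.562 × 2310 = 1298.2 mol/h
Reaction term: ξ·ΔH°_rxn = 1298.2 × -173 = -224590 kJ/h
Sensible, feed 89.7→25 °C: -27958 kJ/h
Outlet flows (mol/h): A 1011.8, O₂ 510.89, B 1298.2
Sensible, products 25→250 °C: 86711 kJ/h
Q = ΔH = -165840 kJ/h = -46.066 kW
Heat removed = 46066 W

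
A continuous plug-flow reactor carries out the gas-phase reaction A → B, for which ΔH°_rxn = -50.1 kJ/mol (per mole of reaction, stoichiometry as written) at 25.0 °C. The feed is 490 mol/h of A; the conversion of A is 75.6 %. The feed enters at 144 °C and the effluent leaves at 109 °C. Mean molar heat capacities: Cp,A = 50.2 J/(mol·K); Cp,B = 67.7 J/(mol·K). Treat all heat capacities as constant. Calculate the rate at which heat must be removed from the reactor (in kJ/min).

Extent of reaction ξ = 0.756 × 490 = 370.44 mol/h
Reaction term: ξ·ΔH°_rxn = 370.44 × -50.1 = -18559 kJ/h
Sensible, feed 144→25 °C: -2927.2 kJ/h
Outlet flows (mol/h): A 119.56, B 370.44
Sensible, products 25→109 °C: 2610.8 kJ/h
Q = ΔH = -18875 kJ/h = -5.2432 kW
Heat removed = 314.59 kJ/min

Q_out = 315 kJ/min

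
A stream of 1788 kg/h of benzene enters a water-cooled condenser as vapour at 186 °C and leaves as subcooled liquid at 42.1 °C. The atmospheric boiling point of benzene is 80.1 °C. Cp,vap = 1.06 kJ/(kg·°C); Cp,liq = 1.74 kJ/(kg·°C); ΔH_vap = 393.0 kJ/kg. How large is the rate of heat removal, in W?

vapour 186→80.1 °C: -112.25 kJ/kg
condensation at 80.1 °C: -393 kJ/kg
liquid 80.1→42.1 °C: -66.12 kJ/kg
Δh = -112.25 + -393 + -66.12 = -571.37 kJ/kg
Q = ṁ·Δh = 1788 kg/h × -571.37 kJ/kg = -1.0216e+06 kJ/h
|Q| = 283.78 kW = 283780 W

Q_c = 284000 W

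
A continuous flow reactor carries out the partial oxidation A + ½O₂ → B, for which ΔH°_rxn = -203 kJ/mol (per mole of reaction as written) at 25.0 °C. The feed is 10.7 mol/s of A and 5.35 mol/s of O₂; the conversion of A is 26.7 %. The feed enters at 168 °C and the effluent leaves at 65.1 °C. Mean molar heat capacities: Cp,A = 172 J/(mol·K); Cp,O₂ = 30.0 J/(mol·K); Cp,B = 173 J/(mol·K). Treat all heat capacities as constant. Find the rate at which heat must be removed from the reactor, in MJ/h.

Extent of reaction ξ = 0.267 × 10.7 = 2.8569 mol/s
Reaction term: ξ·ΔH°_rxn = 2.8569 × -203 = -579.95 kJ/s
Sensible, feed 168→25 °C: -286.13 kJ/s
Outlet flows (mol/s): A 7.8431, O₂ 3.9215, B 2.8569
Sensible, products 25→65.1 °C: 78.632 kJ/s
Q = ΔH = -787.45 kJ/s = -787.45 kW
Heat removed = 2834.8 MJ/h

Q_out = 2830 MJ/h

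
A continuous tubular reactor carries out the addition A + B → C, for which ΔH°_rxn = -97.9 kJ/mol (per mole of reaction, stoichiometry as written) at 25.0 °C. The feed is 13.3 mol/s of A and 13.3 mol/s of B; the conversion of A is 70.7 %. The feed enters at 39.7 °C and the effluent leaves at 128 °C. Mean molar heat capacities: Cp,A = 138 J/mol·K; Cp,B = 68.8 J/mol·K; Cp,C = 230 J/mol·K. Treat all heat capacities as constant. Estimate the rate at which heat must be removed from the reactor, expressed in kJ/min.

Q_out = 39300 kJ/min

Extent of reaction ξ = 0.707 × 13.3 = 9.4031 mol/s
Reaction term: ξ·ΔH°_rxn = 9.4031 × -97.9 = -920.56 kJ/s
Sensible, feed 39.7→25 °C: -40.431 kJ/s
Outlet flows (mol/s): A 3.8969, B 3.8969, C 9.4031
Sensible, products 25→128 °C: 305.76 kJ/s
Q = ΔH = -655.23 kJ/s = -655.23 kW
Heat removed = 39314 kJ/min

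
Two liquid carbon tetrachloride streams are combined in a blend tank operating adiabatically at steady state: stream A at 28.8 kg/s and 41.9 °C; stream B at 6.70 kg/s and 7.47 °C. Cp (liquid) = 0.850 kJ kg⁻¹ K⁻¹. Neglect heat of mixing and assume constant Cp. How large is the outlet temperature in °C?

T_out = 35.4 °C

No heat crosses the boundary, so H_out = H_in.
Σ ṁᵢCp,ᵢTᵢ = 28.8×0.850×41.9 + 6.70×0.850×7.47 = 1068.3
Σ ṁᵢCp,ᵢ = 28.8×0.850 + 6.70×0.850 = 30.175
T_out = 1068.3 / 30.175 = 35.402 °C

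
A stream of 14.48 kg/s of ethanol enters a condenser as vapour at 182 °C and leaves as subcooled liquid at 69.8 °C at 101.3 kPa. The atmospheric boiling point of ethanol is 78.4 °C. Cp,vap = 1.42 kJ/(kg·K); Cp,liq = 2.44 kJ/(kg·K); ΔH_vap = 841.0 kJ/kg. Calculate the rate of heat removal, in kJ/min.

vapour 182→78.4 °C: -147.11 kJ/kg
condensation at 78.4 °C: -841 kJ/kg
liquid 78.4→69.8 °C: -20.984 kJ/kg
Δh = -147.11 + -841 + -20.984 = -1009.1 kJ/kg
Q = ṁ·Δh = 14.48 kg/s × -1009.1 kJ/kg = -14612 kJ/s
|Q| = 14612 kW = 876700 kJ/min

Q_c = 877000 kJ/min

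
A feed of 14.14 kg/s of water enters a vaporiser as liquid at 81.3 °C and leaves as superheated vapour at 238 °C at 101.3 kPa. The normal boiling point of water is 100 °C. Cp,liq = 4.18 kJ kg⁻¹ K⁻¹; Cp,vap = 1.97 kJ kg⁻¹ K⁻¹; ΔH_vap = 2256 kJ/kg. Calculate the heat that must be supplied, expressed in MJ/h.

liquid 81.3→100 °C: 78.166 kJ/kg
vaporisation at 100 °C: 2256 kJ/kg
vapour 100→238 °C: 271.86 kJ/kg
Δh = 78.166 + 2256 + 271.86 = 2606 kJ/kg
Q = ṁ·Δh = 14.14 kg/s × 2606 kJ/kg = 36849 kJ/s
|Q| = 36849 kW = 132660 MJ/h

Q = 133000 MJ/h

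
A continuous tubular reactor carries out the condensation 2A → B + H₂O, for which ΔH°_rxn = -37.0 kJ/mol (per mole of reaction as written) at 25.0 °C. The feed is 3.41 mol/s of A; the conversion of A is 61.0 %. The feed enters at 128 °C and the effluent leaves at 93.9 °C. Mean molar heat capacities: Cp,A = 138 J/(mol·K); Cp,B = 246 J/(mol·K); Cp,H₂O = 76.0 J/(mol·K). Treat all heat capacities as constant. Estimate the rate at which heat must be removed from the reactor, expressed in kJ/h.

Q_out = 184000 kJ/h

Extent of reaction ξ = 0.610 × 3.41 / 2 = 1.04 mol/s
Reaction term: ξ·ΔH°_rxn = 1.04 × -37.0 = -38.482 kJ/s
Sensible, feed 128→25 °C: -48.47 kJ/s
Outlet flows (mol/s): A 1.3299, B 1.04, H₂O 1.04
Sensible, products 25→93.9 °C: 35.719 kJ/s
Q = ΔH = -51.232 kJ/s = -51.232 kW
Heat removed = 184440 kJ/h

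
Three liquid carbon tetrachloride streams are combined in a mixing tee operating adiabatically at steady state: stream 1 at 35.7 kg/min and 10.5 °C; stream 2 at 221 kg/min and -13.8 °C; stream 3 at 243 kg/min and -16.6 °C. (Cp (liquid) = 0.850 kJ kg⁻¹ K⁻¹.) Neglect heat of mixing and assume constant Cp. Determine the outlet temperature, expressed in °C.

Adiabatic, steady state ⇒ Σ ṁᵢCp,ᵢ(T_out − Tᵢ) = 0
Σ ṁᵢCp,ᵢTᵢ = 35.7×0.850×10.5 + 221×0.850×-13.8 + 243×0.850×-16.6 = -5702.4
Σ ṁᵢCp,ᵢ = 35.7×0.850 + 221×0.850 + 243×0.850 = 424.75
T_out = -5702.4 / 424.75 = -13.426 °C

T_out = -13.4 °C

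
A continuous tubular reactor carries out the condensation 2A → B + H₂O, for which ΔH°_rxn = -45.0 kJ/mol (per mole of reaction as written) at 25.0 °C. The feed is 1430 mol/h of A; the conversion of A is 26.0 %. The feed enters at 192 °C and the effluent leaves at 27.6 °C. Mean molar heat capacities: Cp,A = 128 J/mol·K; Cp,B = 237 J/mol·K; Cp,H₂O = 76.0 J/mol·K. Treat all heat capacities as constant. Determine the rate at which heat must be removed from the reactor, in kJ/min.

Q_out = 640 kJ/min

Extent of reaction ξ = 0.260 × 1430 / 2 = 185.9 mol/h
Reaction term: ξ·ΔH°_rxn = 185.9 × -45.0 = -8365.5 kJ/h
Sensible, feed 192→25 °C: -30568 kJ/h
Outlet flows (mol/h): A 1058.2, B 185.9, H₂O 185.9
Sensible, products 25→27.6 °C: 503.45 kJ/h
Q = ΔH = -38430 kJ/h = -10.675 kW
Heat removed = 640.5 kJ/min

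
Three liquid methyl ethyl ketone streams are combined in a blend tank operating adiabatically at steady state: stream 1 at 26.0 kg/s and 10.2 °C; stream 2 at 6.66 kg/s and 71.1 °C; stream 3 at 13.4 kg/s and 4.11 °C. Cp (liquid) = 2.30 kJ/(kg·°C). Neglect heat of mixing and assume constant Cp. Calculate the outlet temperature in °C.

T_out = 17.2 °C

Energy balance with Q = 0: Σ ṁᵢCp,ᵢ(T_out − Tᵢ) = 0
T_out = Σ ṁᵢCp,ᵢTᵢ / Σ ṁᵢCp,ᵢ
      = 1825.7 / 105.94 = 17.234 °C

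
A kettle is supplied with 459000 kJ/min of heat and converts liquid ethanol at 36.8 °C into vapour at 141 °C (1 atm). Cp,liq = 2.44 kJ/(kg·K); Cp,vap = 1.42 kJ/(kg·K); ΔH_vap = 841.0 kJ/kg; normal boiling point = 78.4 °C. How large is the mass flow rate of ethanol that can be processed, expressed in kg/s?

ṁ = 7.42 kg/s

Δh = 2.44×(78.4−36.8) + 841.0 + 1.42×(141−78.4) = 1031.4 kJ/kg
Q = 459000 kJ/min = 7650 kJ/s = 7650 kJ/s
ṁ = Q/Δh = 7650 / 1031.4 = 7.4171 kg/s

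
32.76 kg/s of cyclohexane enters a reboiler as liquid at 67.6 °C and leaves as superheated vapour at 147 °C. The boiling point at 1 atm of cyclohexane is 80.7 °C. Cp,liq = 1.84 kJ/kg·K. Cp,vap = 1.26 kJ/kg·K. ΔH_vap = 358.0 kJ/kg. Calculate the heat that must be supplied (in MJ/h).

Q = 54900 MJ/h

liquid 67.6→80.7 °C: 24.104 kJ/kg
vaporisation at 80.7 °C: 358 kJ/kg
vapour 80.7→147 °C: 83.538 kJ/kg
Δh = 24.104 + 358 + 83.538 = 465.64 kJ/kg
Q = ṁ·Δh = 32.76 kg/s × 465.64 kJ/kg = 15254 kJ/s
|Q| = 15254 kW = 54916 MJ/h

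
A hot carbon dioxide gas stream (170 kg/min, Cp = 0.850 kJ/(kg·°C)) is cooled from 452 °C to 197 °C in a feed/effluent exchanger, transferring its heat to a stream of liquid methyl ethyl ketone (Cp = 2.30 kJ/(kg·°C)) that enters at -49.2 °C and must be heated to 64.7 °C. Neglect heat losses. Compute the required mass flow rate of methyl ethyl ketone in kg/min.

Heat released by hot stream: Q = 170 × 0.850 × (452 − 197) = 36848 kJ/min
Energy balance on cold side (adiabatic exchanger): Q = ṁ_c·Cp_c·(T_c,out − T_c,in)
ṁ_c = 36848 / [2.30 × (64.7 − -49.2)] = 140.66 kg/min

ṁ_c = 141 kg/min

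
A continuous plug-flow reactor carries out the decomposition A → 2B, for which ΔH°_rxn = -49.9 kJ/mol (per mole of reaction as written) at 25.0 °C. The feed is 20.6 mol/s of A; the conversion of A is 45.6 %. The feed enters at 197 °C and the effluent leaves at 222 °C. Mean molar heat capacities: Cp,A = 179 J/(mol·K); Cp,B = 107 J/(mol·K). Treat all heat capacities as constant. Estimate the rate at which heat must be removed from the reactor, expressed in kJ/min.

Extent of reaction ξ = 0.456 × 20.6 = 9.3936 mol/s
Reaction term: ξ·ΔH°_rxn = 9.3936 × -49.9 = -468.74 kJ/s
Sensible, feed 197→25 °C: -634.23 kJ/s
Outlet flows (mol/s): A 11.206, B 18.787
Sensible, products 25→222 °C: 791.19 kJ/s
Q = ΔH = -311.79 kJ/s = -311.79 kW
Heat removed = 18707 kJ/min

Q_out = 18700 kJ/min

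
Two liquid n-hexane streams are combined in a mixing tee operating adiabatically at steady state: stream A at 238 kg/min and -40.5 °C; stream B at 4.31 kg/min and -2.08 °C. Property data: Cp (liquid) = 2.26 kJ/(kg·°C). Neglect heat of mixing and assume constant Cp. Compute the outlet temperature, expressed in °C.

T_out = -39.8 °C

No heat crosses the boundary, so H_out = H_in.
Σ ṁᵢCp,ᵢTᵢ = 238×2.26×-40.5 + 4.31×2.26×-2.08 = -21804
Σ ṁᵢCp,ᵢ = 238×2.26 + 4.31×2.26 = 547.62
T_out = -21804 / 547.62 = -39.817 °C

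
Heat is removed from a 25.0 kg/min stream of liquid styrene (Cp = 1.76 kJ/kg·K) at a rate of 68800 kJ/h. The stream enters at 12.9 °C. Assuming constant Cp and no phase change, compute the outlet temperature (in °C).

Q = 68800 kJ/h = 1146.7 kJ/min
ΔT = Q/(ṁ·Cp) = 1146.7/(25.0×1.76) = 26.061 K
T_out = 12.9 − 26.061 = -13.161 °C

T_out = -13.2 °C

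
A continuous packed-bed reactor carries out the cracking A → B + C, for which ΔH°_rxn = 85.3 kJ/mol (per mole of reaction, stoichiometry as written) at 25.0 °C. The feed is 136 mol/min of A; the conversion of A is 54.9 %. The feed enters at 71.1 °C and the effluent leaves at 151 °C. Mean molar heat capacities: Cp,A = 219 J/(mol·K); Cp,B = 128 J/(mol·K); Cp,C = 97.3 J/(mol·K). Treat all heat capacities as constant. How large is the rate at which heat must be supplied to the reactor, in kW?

Q_in = 147 kW

Extent of reaction ξ = 0.549 × 136 = 74.664 mol/min
Reaction term: ξ·ΔH°_rxn = 74.664 × 85.3 = 6368.8 kJ/min
Sensible, feed 71.1→25 °C: -1373 kJ/min
Outlet flows (mol/min): A 61.336, B 74.664, C 74.664
Sensible, products 25→151 °C: 3812.1 kJ/min
Q = ΔH = 8807.8 kJ/min = 146.8 kW
Heat supplied = 146.8 kW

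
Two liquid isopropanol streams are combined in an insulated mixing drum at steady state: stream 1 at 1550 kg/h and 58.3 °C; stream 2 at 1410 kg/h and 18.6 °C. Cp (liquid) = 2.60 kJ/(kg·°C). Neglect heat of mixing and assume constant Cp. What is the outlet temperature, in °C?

T_out = 39.4 °C

Adiabatic, steady state ⇒ Σ ṁᵢCp,ᵢ(T_out − Tᵢ) = 0
T_out = Σ ṁᵢCp,ᵢTᵢ / Σ ṁᵢCp,ᵢ
      = 303140 / 7696 = 39.389 °C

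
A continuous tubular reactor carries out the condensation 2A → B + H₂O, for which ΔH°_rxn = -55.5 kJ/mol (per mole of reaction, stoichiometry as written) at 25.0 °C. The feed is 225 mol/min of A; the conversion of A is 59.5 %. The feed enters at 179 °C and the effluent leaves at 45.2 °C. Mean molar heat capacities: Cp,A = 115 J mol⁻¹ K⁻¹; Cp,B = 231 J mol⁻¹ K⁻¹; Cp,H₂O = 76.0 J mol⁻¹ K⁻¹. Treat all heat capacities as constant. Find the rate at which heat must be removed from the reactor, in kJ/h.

Q_out = 424000 kJ/h

Extent of reaction ξ = 0.595 × 225 / 2 = 66.938 mol/min
Reaction term: ξ·ΔH°_rxn = 66.938 × -55.5 = -3715 kJ/min
Sensible, feed 179→25 °C: -3984.8 kJ/min
Outlet flows (mol/min): A 91.125, B 66.938, H₂O 66.938
Sensible, products 25→45.2 °C: 626.79 kJ/min
Q = ΔH = -7073 kJ/min = -117.88 kW
Heat removed = 424380 kJ/h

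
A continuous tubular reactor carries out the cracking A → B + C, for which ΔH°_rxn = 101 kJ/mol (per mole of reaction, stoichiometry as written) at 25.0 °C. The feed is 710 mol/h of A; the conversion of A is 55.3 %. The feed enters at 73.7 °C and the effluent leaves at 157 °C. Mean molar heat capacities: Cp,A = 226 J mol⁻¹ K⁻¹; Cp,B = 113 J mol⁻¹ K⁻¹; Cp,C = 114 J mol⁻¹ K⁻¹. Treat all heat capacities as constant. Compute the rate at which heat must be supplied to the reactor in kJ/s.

Q_in = 14.7 kJ/s

Extent of reaction ξ = 0.553 × 710 = 392.63 mol/h
Reaction term: ξ·ΔH°_rxn = 392.63 × 101 = 39656 kJ/h
Sensible, feed 73.7→25 °C: -7814.4 kJ/h
Outlet flows (mol/h): A 317.37, B 392.63, C 392.63
Sensible, products 25→157 °C: 21233 kJ/h
Q = ΔH = 53074 kJ/h = 14.743 kW
Heat supplied = 14.743 kJ/s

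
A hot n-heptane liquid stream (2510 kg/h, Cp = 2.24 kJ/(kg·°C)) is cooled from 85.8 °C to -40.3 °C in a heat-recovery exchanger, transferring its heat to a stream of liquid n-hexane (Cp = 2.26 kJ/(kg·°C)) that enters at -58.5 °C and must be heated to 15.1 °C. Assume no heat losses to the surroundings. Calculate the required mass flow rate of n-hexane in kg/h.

ṁ_c = 4260 kg/h

Heat released by hot stream: Q = 2510 × 2.24 × (85.8 − -40.3) = 708980 kJ/h
Energy balance on cold side (adiabatic exchanger): Q = ṁ_c·Cp_c·(T_c,out − T_c,in)
ṁ_c = 708980 / [2.26 × (15.1 − -58.5)] = 4262.4 kg/h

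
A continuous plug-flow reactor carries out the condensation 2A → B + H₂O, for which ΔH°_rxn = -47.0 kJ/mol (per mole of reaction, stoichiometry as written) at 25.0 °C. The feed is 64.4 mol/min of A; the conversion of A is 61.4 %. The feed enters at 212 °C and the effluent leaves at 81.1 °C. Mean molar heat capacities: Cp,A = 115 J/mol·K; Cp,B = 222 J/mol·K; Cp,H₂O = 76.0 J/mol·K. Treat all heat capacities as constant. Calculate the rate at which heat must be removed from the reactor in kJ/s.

Extent of reaction ξ = 0.614 × 64.4 / 2 = 19.771 mol/min
Reaction term: ξ·ΔH°_rxn = 19.771 × -47.0 = -929.23 kJ/min
Sensible, feed 212→25 °C: -1384.9 kJ/min
Outlet flows (mol/min): A 24.858, B 19.771, H₂O 19.771
Sensible, products 25→81.1 °C: 490.9 kJ/min
Q = ΔH = -1823.3 kJ/min = -30.388 kW
Heat removed = 30.388 kJ/s

Q_out = 30.4 kJ/s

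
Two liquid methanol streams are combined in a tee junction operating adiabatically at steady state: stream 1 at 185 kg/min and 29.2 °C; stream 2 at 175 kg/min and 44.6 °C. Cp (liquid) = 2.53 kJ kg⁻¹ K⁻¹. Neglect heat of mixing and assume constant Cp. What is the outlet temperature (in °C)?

Energy balance with Q = 0: Σ ṁᵢCp,ᵢ(T_out − Tᵢ) = 0
T_out = Σ ṁᵢCp,ᵢTᵢ / Σ ṁᵢCp,ᵢ
      = 33414 / 910.8 = 36.686 °C

T_out = 36.7 °C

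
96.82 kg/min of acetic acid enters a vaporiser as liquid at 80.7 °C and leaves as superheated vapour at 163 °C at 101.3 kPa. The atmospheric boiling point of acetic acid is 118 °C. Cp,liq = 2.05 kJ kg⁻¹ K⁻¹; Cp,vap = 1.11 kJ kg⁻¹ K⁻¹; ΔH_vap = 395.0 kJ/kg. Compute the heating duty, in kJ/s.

liquid 80.7→118 °C: 76.465 kJ/kg
vaporisation at 118 °C: 395 kJ/kg
vapour 118→163 °C: 49.95 kJ/kg
Δh = 76.465 + 395 + 49.95 = 521.41 kJ/kg
Q = ṁ·Δh = 96.82 kg/min × 521.41 kJ/kg = 50483 kJ/min
|Q| = 841.39 kW

Q = 841 kJ/s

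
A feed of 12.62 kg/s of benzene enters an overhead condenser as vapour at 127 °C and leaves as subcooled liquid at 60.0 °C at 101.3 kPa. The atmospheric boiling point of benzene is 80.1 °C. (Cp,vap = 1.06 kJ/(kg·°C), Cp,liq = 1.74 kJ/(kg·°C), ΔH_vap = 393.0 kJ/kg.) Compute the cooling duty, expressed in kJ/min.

Q_c = 362000 kJ/min

vapour 127→80.1 °C: -49.714 kJ/kg
condensation at 80.1 °C: -393 kJ/kg
liquid 80.1→60.0 °C: -34.974 kJ/kg
Δh = -49.714 + -393 + -34.974 = -477.69 kJ/kg
Q = ṁ·Δh = 12.62 kg/s × -477.69 kJ/kg = -6028.4 kJ/s
|Q| = 6028.4 kW = 361710 kJ/min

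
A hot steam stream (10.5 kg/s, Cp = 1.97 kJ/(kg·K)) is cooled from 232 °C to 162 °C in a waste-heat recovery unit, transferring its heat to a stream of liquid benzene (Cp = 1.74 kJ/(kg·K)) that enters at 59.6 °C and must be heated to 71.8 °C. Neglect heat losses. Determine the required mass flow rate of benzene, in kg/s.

Heat released by hot stream: Q = 10.5 × 1.97 × (232 − 162) = 1447.9 kJ/s
Energy balance on cold side (adiabatic exchanger): Q = ṁ_c·Cp_c·(T_c,out − T_c,in)
ṁ_c = 1447.9 / [1.74 × (71.8 − 59.6)] = 68.209 kg/s

ṁ_c = 68.2 kg/s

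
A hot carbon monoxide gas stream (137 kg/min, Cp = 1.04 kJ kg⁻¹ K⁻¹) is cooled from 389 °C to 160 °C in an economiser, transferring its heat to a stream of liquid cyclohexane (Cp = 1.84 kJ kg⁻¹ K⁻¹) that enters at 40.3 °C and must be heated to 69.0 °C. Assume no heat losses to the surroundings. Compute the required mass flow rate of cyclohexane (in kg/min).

ṁ_c = 618 kg/min

Heat released by hot stream: Q = 137 × 1.04 × (389 − 160) = 32628 kJ/min
Energy balance on cold side (adiabatic exchanger): Q = ṁ_c·Cp_c·(T_c,out − T_c,in)
ṁ_c = 32628 / [1.84 × (69.0 − 40.3)] = 617.86 kg/min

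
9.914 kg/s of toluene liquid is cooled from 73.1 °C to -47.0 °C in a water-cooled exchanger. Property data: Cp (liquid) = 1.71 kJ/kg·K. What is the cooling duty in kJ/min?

Q_c = 122000 kJ/min

Q = ṁ·Cp·ΔT = 9.914 × 1.71 × (-47.0 − 73.1) = -2036 kJ/s
Cooling duty = 122160 kJ/min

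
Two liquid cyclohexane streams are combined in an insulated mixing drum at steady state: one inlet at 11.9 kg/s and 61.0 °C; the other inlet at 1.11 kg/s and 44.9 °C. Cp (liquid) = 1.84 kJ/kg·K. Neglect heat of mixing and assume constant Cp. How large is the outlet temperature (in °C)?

No heat crosses the boundary, so H_out = H_in.
T_out = Σ ṁᵢCp,ᵢTᵢ / Σ ṁᵢCp,ᵢ
      = 1427.4 / 23.938 = 59.626 °C

T_out = 59.6 °C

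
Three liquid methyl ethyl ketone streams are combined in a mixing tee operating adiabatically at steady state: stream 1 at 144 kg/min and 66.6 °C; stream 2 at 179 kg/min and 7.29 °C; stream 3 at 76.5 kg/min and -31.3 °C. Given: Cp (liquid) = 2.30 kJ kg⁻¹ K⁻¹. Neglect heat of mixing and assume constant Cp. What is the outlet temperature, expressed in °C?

T_out = 21.3 °C

Energy balance with Q = 0: Σ ṁᵢCp,ᵢ(T_out − Tᵢ) = 0
T_out = Σ ṁᵢCp,ᵢTᵢ / Σ ṁᵢCp,ᵢ
      = 19552 / 918.85 = 21.279 °C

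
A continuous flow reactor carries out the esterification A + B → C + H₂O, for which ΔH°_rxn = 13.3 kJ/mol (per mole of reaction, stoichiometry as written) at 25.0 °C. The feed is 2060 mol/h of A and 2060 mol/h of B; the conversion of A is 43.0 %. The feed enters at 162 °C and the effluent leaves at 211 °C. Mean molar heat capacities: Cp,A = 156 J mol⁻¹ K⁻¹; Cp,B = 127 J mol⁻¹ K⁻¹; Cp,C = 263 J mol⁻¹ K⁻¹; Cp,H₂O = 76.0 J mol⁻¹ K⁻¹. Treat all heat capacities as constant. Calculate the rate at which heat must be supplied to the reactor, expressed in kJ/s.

Extent of reaction ξ = 0.430 × 2060 = 885.8 mol/h
Reaction term: ξ·ΔH°_rxn = 885.8 × 13.3 = 11781 kJ/h
Sensible, feed 162→25 °C: -79868 kJ/h
Outlet flows (mol/h): A 1174.2, B 1174.2, C 885.8, H₂O 885.8
Sensible, products 25→211 °C: 117660 kJ/h
Q = ΔH = 49574 kJ/h = 13.77 kW
Heat supplied = 13.77 kJ/s

Q_in = 13.8 kJ/s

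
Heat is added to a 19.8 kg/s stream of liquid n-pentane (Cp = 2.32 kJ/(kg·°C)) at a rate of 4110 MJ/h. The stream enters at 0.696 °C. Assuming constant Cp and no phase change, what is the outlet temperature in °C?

T_out = 25.5 °C

Q = 4110 MJ/h = 1141.7 kJ/s
ΔT = Q/(ṁ·Cp) = 1141.7/(19.8×2.32) = 24.853 K
T_out = 0.696 + 24.853 = 25.549 °C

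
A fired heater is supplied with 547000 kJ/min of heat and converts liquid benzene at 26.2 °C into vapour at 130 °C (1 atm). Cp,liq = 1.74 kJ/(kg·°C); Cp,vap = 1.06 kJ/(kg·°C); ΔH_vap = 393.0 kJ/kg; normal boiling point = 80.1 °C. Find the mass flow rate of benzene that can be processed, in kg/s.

Δh = 1.74×(80.1−26.2) + 393.0 + 1.06×(130−80.1) = 539.68 kJ/kg
Q = 547000 kJ/min = 9116.7 kJ/s = 9116.7 kJ/s
ṁ = Q/Δh = 9116.7 / 539.68 = 16.893 kg/s

ṁ = 16.9 kg/s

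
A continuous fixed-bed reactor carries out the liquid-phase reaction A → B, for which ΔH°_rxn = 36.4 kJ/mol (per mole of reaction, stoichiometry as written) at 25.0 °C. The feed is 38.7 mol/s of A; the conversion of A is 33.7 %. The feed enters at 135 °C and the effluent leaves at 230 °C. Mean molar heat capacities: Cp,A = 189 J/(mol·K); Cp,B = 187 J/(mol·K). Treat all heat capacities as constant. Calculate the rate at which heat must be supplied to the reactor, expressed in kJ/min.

Q_in = 69900 kJ/min

Extent of reaction ξ = 0.337 × 38.7 = 13.042 mol/s
Reaction term: ξ·ΔH°_rxn = 13.042 × 36.4 = 474.73 kJ/s
Sensible, feed 135→25 °C: -804.57 kJ/s
Outlet flows (mol/s): A 25.658, B 13.042
Sensible, products 25→230 °C: 1494.1 kJ/s
Q = ΔH = 1164.2 kJ/s = 1164.2 kW
Heat supplied = 69854 kJ/min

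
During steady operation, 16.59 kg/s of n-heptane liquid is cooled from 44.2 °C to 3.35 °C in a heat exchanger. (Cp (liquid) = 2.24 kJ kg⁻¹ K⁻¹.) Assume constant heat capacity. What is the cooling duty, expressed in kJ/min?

Q_c = 91100 kJ/min

Q = ṁ·Cp·ΔT = 16.59 × 2.24 × (3.35 − 44.2) = -1518.1 kJ/s
Cooling duty = 91083 kJ/min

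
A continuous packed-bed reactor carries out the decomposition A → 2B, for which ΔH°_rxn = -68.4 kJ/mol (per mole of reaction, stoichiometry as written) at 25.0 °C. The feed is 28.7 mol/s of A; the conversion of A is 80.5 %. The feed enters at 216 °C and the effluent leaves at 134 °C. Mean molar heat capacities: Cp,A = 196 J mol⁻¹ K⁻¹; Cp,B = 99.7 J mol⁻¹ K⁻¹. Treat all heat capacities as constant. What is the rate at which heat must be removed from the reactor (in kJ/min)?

Q_out = 122000 kJ/min

Extent of reaction ξ = 0.805 × 28.7 = 23.104 mol/s
Reaction term: ξ·ΔH°_rxn = 23.104 × -68.4 = -1580.3 kJ/s
Sensible, feed 216→25 °C: -1074.4 kJ/s
Outlet flows (mol/s): A 5.5965, B 46.207
Sensible, products 25→134 °C: 621.71 kJ/s
Q = ΔH = -2033 kJ/s = -2033 kW
Heat removed = 121980 kJ/min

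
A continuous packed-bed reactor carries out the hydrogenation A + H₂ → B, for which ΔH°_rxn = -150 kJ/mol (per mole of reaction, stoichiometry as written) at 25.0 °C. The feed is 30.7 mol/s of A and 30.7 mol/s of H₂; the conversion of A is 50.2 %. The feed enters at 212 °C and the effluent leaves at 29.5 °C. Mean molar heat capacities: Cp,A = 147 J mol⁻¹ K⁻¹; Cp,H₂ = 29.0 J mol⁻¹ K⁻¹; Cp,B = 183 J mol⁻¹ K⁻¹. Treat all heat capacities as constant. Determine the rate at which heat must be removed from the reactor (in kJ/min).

Extent of reaction ξ = 0.502 × 30.7 = 15.411 mol/s
Reaction term: ξ·ΔH°_rxn = 15.411 × -150 = -2311.7 kJ/s
Sensible, feed 212→25 °C: -1010.4 kJ/s
Outlet flows (mol/s): A 15.289, H₂ 15.289, B 15.411
Sensible, products 25→29.5 °C: 24.8 kJ/s
Q = ΔH = -3297.3 kJ/s = -3297.3 kW
Heat removed = 197840 kJ/min

Q_out = 198000 kJ/min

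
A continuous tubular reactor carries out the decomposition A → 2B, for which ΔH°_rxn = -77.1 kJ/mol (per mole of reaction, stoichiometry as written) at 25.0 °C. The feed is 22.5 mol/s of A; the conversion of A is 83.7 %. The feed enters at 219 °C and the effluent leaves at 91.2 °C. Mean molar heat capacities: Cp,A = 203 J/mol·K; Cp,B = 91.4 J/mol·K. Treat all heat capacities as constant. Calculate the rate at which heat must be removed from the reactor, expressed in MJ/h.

Extent of reaction ξ = 0.837 × 22.5 = 18.832 mol/s
Reaction term: ξ·ΔH°_rxn = 18.832 × -77.1 = -1452 kJ/s
Sensible, feed 219→25 °C: -886.1 kJ/s
Outlet flows (mol/s): A 3.6675, B 37.665
Sensible, products 25→91.2 °C: 277.18 kJ/s
Q = ΔH = -2060.9 kJ/s = -2060.9 kW
Heat removed = 7419.2 MJ/h

Q_out = 7420 MJ/h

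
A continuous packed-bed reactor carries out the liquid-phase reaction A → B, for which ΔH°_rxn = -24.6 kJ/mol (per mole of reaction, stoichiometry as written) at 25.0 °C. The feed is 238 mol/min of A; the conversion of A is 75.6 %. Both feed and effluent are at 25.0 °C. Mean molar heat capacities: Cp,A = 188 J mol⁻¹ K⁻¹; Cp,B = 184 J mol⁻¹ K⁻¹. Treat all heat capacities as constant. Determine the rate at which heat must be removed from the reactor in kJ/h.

Extent of reaction ξ = 0.756 × 238 = 179.93 mol/min
Reaction term: ξ·ΔH°_rxn = 179.93 × -24.6 = -4426.2 kJ/min
Q = ΔH = -4426.2 kJ/min = -73.77 kW
Heat removed = 265570 kJ/h

Q_out = 266000 kJ/h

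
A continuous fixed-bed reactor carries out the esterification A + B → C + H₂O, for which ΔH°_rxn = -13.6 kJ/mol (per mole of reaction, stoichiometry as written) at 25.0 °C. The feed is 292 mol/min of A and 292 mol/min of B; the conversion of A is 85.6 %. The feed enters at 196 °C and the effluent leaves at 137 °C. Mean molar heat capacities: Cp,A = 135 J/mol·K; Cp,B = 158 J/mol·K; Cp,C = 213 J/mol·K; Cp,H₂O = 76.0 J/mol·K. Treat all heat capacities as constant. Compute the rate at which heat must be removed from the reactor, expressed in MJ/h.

Q_out = 514 MJ/h

Extent of reaction ξ = 0.856 × 292 = 249.95 mol/min
Reaction term: ξ·ΔH°_rxn = 249.95 × -13.6 = -3399.3 kJ/min
Sensible, feed 196→25 °C: -14630 kJ/min
Outlet flows (mol/min): A 42.048, B 42.048, C 249.95, H₂O 249.95
Sensible, products 25→137 °C: 9470.3 kJ/min
Q = ΔH = -8559.1 kJ/min = -142.65 kW
Heat removed = 513.55 MJ/h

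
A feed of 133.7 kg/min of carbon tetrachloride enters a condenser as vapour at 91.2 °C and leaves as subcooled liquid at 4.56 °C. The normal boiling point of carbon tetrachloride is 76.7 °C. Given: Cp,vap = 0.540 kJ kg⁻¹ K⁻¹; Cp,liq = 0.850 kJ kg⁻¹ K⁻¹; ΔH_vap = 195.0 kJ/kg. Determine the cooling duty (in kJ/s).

vapour 91.2→76.7 °C: -7.83 kJ/kg
condensation at 76.7 °C: -195 kJ/kg
liquid 76.7→4.56 °C: -61.319 kJ/kg
Δh = -7.83 + -195 + -61.319 = -264.15 kJ/kg
Q = ṁ·Δh = 133.7 kg/min × -264.15 kJ/kg = -35317 kJ/min
|Q| = 588.61 kW

Q_c = 589 kJ/s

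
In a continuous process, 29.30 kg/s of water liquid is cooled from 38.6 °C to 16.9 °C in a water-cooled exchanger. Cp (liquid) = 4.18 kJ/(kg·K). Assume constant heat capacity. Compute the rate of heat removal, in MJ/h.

Q = ṁ·Cp·ΔT = 29.30 × 4.18 × (16.9 − 38.6) = -2657.7 kJ/s
Cooling duty = 9567.7 MJ/h

Q_c = 9570 MJ/h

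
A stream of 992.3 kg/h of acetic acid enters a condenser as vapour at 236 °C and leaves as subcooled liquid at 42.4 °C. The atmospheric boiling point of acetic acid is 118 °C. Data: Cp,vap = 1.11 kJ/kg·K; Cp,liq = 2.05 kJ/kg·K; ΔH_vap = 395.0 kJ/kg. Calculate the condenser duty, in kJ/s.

Q_c = 188 kJ/s

vapour 236→118 °C: -130.98 kJ/kg
condensation at 118 °C: -395 kJ/kg
liquid 118→42.4 °C: -154.98 kJ/kg
Δh = -130.98 + -395 + -154.98 = -680.96 kJ/kg
Q = ṁ·Δh = 992.3 kg/h × -680.96 kJ/kg = -675720 kJ/h
|Q| = 187.7 kW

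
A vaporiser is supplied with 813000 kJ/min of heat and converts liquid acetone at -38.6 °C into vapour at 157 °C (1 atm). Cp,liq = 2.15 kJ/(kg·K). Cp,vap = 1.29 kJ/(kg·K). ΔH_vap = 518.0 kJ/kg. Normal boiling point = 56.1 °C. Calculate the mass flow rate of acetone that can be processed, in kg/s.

Δh = 2.15×(56.1−-38.6) + 518.0 + 1.29×(157−56.1) = 851.77 kJ/kg
Q = 813000 kJ/min = 13550 kJ/s = 13550 kJ/s
ṁ = Q/Δh = 13550 / 851.77 = 15.908 kg/s

ṁ = 15.9 kg/s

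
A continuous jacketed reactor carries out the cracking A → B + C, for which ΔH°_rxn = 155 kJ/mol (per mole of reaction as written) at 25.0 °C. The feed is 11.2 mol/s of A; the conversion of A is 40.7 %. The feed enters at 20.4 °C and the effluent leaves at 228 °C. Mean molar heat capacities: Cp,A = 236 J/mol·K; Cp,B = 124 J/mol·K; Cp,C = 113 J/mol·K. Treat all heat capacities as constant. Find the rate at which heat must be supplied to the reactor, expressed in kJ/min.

Q_in = 75400 kJ/min

Extent of reaction ξ = 0.407 × 11.2 = 4.5584 mol/s
Reaction term: ξ·ΔH°_rxn = 4.5584 × 155 = 706.55 kJ/s
Sensible, feed 20.4→25 °C: 12.159 kJ/s
Outlet flows (mol/s): A 6.6416, B 4.5584, C 4.5584
Sensible, products 25→228 °C: 537.49 kJ/s
Q = ΔH = 1256.2 kJ/s = 1256.2 kW
Heat supplied = 75372 kJ/min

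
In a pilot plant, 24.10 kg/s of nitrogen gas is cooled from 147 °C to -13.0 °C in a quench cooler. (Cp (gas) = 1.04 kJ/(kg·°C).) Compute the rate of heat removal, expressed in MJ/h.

Q_c = 14400 MJ/h

Q = ṁ·Cp·ΔT = 24.10 × 1.04 × (-13.0 − 147) = -4010.2 kJ/s
Cooling duty = 14437 MJ/h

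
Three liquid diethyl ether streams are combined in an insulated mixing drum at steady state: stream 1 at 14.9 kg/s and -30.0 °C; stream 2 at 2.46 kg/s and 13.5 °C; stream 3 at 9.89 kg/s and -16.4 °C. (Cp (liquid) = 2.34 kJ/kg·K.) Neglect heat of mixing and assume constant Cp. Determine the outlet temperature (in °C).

T_out = -21.1 °C

Adiabatic, steady state ⇒ Σ ṁᵢCp,ᵢ(T_out − Tᵢ) = 0
Σ ṁᵢCp,ᵢTᵢ = 14.9×2.34×-30.0 + 2.46×2.34×13.5 + 9.89×2.34×-16.4 = -1347.8
Σ ṁᵢCp,ᵢ = 14.9×2.34 + 2.46×2.34 + 9.89×2.34 = 63.765
T_out = -1347.8 / 63.765 = -21.137 °C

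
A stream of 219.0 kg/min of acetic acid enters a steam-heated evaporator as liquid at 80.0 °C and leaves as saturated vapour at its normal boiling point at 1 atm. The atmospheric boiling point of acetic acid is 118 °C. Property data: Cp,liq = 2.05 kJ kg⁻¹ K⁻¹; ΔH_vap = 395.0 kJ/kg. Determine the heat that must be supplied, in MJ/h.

Q = 6210 MJ/h

liquid 80.0→118 °C: 77.9 kJ/kg
vaporisation at 118 °C: 395 kJ/kg
Δh = 77.9 + 395 = 472.9 kJ/kg
Q = ṁ·Δh = 219.0 kg/min × 472.9 kJ/kg = 103570 kJ/min
|Q| = 1726.1 kW = 6213.9 MJ/h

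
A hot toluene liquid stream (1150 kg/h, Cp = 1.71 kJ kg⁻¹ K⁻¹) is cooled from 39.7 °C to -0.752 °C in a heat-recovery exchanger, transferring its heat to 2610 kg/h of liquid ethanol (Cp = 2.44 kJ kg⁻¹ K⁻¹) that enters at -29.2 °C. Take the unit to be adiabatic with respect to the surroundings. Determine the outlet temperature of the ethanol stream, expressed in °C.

Heat released by hot stream: Q = 1150 × 1.71 × (39.7 − -0.752) = 79549 kJ/h
Energy balance on cold side (adiabatic exchanger): Q = ṁ_c·Cp_c·(T_c,out − T_c,in)
T_c,out = -29.2 + 79549/(2610 × 2.44) = -16.709 °C

T_c,out = -16.7 °C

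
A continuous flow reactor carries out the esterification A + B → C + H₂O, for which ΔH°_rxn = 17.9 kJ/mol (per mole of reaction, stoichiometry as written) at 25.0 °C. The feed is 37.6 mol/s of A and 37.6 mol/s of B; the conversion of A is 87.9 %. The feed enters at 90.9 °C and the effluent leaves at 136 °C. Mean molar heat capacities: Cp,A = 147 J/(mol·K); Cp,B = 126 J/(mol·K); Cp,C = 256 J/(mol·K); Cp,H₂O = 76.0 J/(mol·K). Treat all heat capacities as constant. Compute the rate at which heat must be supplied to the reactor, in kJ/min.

Q_in = 76300 kJ/min

Extent of reaction ξ = 0.879 × 37.6 = 33.05 mol/s
Reaction term: ξ·ΔH°_rxn = 33.05 × 17.9 = 591.6 kJ/s
Sensible, feed 90.9→25 °C: -676.45 kJ/s
Outlet flows (mol/s): A 4.5496, B 4.5496, C 33.05, H₂O 33.05
Sensible, products 25→136 °C: 1355.8 kJ/s
Q = ΔH = 1271 kJ/s = 1271 kW
Heat supplied = 76260 kJ/min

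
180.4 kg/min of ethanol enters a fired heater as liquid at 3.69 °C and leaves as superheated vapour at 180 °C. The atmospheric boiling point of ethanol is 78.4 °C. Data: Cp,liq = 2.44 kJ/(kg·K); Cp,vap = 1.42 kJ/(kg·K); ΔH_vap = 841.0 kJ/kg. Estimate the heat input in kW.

liquid 3.69→78.4 °C: 182.29 kJ/kg
vaporisation at 78.4 °C: 841 kJ/kg
vapour 78.4→180 °C: 144.27 kJ/kg
Δh = 182.29 + 841 + 144.27 = 1167.6 kJ/kg
Q = ṁ·Δh = 180.4 kg/min × 1167.6 kJ/kg = 210630 kJ/min
|Q| = 3510.5 kW

Q = 3510 kW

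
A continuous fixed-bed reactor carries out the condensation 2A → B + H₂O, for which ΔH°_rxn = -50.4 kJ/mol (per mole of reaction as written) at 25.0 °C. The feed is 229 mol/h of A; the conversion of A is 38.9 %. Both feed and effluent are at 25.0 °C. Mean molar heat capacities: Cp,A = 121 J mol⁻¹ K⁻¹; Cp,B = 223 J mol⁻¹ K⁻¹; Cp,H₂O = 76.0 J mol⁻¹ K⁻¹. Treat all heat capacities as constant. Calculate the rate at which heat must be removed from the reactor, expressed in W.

Extent of reaction ξ = 0.389 × 229 / 2 = 44.541 mol/h
Reaction term: ξ·ΔH°_rxn = 44.541 × -50.4 = -2244.8 kJ/h
Q = ΔH = -2244.8 kJ/h = -0.62357 kW
Heat removed = 623.57 W

Q_out = 624 W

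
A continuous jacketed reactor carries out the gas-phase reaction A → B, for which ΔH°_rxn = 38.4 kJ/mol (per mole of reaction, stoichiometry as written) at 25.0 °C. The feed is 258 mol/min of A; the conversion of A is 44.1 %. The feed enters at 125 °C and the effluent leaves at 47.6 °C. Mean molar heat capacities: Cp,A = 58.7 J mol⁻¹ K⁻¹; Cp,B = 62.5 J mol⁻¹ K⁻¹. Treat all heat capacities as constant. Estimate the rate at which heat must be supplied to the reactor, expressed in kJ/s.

Extent of reaction ξ = 0.441 × 258 = 113.78 mol/min
Reaction term: ξ·ΔH°_rxn = 113.78 × 38.4 = 4369.1 kJ/min
Sensible, feed 125→25 °C: -1514.5 kJ/min
Outlet flows (mol/min): A 144.22, B 113.78
Sensible, products 25→47.6 °C: 352.04 kJ/min
Q = ΔH = 3206.7 kJ/min = 53.444 kW
Heat supplied = 53.444 kJ/s

Q_in = 53.4 kJ/s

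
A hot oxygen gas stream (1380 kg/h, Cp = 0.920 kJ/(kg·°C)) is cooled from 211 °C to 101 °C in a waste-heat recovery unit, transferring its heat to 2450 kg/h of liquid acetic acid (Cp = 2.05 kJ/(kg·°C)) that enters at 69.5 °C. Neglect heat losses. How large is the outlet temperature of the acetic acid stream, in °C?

T_c,out = 97.3 °C

Heat released by hot stream: Q = 1380 × 0.920 × (211 − 101) = 139660 kJ/h
Energy balance on cold side (adiabatic exchanger): Q = ṁ_c·Cp_c·(T_c,out − T_c,in)
T_c,out = 69.5 + 139660/(2450 × 2.05) = 97.306 °C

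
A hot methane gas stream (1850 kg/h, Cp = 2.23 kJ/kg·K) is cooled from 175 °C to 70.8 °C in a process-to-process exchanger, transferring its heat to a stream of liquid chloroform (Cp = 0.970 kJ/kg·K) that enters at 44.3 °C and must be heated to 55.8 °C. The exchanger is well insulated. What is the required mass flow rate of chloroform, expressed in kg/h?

ṁ_c = 38500 kg/h

Heat released by hot stream: Q = 1850 × 2.23 × (175 − 70.8) = 429880 kJ/h
Energy balance on cold side (adiabatic exchanger): Q = ṁ_c·Cp_c·(T_c,out − T_c,in)
ṁ_c = 429880 / [0.970 × (55.8 − 44.3)] = 38537 kg/h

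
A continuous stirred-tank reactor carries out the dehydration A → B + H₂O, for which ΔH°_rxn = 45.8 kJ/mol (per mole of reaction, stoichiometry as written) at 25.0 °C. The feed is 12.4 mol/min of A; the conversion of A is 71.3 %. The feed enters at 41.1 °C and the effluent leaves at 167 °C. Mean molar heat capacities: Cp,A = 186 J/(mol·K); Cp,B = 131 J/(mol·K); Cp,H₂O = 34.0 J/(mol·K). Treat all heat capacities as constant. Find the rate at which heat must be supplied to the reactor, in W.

Extent of reaction ξ = 0.713 × 12.4 = 8.8412 mol/min
Reaction term: ξ·ΔH°_rxn = 8.8412 × 45.8 = 404.93 kJ/min
Sensible, feed 41.1→25 °C: -37.133 kJ/min
Outlet flows (mol/min): A 3.5588, B 8.8412, H₂O 8.8412
Sensible, products 25→167 °C: 301.14 kJ/min
Q = ΔH = 668.94 kJ/min = 11.149 kW
Heat supplied = 11149 W

Q_in = 11100 W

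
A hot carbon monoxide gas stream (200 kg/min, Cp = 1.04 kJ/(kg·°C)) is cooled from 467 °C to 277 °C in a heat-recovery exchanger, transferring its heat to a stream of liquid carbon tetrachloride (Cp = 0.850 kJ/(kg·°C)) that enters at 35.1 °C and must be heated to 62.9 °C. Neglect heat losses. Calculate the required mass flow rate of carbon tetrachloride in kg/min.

ṁ_c = 1670 kg/min

Heat released by hot stream: Q = 200 × 1.04 × (467 − 277) = 39520 kJ/min
Energy balance on cold side (adiabatic exchanger): Q = ṁ_c·Cp_c·(T_c,out − T_c,in)
ṁ_c = 39520 / [0.850 × (62.9 − 35.1)] = 1672.5 kg/min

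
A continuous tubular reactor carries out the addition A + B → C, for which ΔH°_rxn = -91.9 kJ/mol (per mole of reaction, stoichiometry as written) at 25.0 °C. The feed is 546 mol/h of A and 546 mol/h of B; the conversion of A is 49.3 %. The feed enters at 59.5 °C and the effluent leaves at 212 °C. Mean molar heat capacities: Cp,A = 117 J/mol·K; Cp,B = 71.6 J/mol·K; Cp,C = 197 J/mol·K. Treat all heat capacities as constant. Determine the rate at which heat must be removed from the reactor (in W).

Extent of reaction ξ = 0.493 × 546 = 269.18 mol/h
Reaction term: ξ·ΔH°_rxn = 269.18 × -91.9 = -24737 kJ/h
Sensible, feed 59.5→25 °C: -3552.7 kJ/h
Outlet flows (mol/h): A 276.82, B 276.82, C 269.18
Sensible, products 25→212 °C: 19679 kJ/h
Q = ΔH = -8610.9 kJ/h = -2.3919 kW
Heat removed = 2391.9 W

Q_out = 2390 W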